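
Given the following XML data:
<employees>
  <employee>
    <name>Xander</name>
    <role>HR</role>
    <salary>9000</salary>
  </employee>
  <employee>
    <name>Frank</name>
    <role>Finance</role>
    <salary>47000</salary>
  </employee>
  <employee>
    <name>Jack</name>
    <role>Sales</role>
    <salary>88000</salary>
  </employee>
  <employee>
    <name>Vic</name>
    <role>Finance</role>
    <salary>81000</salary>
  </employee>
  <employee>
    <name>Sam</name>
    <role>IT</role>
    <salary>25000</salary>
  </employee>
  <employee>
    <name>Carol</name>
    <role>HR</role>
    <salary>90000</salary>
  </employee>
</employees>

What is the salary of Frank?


Searching for <employee> with <name>Frank</name>
Found at position 2
<salary>47000</salary>

ANSWER: 47000


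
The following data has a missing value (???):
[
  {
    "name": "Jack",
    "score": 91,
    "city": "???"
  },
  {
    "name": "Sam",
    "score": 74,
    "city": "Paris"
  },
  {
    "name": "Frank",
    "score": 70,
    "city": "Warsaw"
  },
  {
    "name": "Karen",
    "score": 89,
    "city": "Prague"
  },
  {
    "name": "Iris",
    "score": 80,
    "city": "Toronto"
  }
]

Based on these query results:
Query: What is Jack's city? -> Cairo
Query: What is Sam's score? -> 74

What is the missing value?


The missing value is Jack's city
From query: Jack's city = Cairo

ANSWER: Cairo


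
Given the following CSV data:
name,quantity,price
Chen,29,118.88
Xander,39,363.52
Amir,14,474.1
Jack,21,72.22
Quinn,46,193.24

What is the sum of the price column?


Values in 'price' column:
  Row 1: 118.88
  Row 2: 363.52
  Row 3: 474.1
  Row 4: 72.22
  Row 5: 193.24
Sum = 118.88 + 363.52 + 474.1 + 72.22 + 193.24 = 1221.96

ANSWER: 1221.96


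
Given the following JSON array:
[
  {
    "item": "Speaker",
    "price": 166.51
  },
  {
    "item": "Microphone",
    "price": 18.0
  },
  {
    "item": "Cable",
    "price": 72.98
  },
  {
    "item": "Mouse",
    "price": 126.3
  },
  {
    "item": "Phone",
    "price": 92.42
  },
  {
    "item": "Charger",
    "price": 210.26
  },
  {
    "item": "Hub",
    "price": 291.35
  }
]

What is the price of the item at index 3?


Array index 3 -> Mouse
price = 126.3

ANSWER: 126.3


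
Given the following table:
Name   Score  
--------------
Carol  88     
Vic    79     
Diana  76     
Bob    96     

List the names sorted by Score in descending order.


Sorting by Score (descending):
  Bob: 96
  Carol: 88
  Vic: 79
  Diana: 76


ANSWER: Bob, Carol, Vic, Diana


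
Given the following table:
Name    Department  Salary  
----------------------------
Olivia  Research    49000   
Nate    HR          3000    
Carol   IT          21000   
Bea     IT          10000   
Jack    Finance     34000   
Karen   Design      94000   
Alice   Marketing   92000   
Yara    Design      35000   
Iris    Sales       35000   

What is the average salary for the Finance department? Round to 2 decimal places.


Finance department members:
  Jack: 34000
Sum = 34000
Count = 1
Average = 34000 / 1 = 34000.00

ANSWER: 34000.00


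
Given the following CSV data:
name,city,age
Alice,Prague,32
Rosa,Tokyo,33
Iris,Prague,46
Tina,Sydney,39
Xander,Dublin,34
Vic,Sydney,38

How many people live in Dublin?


Scanning city column for 'Dublin':
  Row 5: Xander -> MATCH
Total matches: 1

ANSWER: 1


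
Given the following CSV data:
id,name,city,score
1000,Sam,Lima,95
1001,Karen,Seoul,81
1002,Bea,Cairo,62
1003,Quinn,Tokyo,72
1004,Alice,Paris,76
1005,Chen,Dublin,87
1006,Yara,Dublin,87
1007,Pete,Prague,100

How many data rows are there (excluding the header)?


Counting rows (excluding header):
Header: id,name,city,score
Data rows: 8

ANSWER: 8


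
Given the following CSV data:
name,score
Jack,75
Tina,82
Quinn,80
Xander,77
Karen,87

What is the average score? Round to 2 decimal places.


Scores: 75, 82, 80, 77, 87
Sum = 401
Count = 5
Average = 401 / 5 = 80.20

ANSWER: 80.20


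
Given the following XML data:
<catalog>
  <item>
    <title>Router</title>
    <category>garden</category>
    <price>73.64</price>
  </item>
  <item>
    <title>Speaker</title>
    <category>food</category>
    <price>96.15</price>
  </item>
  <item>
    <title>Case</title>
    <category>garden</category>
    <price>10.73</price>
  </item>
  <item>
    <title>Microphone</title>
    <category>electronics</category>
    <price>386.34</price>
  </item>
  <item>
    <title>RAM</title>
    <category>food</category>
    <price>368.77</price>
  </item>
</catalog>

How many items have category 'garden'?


Scanning <item> elements for <category>garden</category>:
  Item 1: Router -> MATCH
  Item 3: Case -> MATCH
Count: 2

ANSWER: 2


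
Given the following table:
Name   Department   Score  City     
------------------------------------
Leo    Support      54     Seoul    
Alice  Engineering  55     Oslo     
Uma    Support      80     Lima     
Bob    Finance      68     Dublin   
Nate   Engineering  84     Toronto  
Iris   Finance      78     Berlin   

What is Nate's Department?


Row 5: Nate
Department = Engineering

ANSWER: Engineering


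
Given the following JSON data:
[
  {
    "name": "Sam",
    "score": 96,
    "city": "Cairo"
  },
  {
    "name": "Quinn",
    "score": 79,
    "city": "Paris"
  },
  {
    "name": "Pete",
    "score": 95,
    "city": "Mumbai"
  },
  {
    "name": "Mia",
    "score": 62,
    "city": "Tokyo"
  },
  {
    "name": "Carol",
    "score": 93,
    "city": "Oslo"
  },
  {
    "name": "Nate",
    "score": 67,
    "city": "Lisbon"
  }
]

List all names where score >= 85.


Filtering records where score >= 85:
  Sam (score=96) -> YES
  Quinn (score=79) -> no
  Pete (score=95) -> YES
  Mia (score=62) -> no
  Carol (score=93) -> YES
  Nate (score=67) -> no


ANSWER: Sam, Pete, Carol


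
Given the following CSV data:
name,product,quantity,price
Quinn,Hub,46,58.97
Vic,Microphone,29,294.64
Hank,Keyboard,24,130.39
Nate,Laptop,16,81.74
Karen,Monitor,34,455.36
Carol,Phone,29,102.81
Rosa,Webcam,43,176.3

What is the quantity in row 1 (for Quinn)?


Row 1: Quinn
Column 'quantity' = 46

ANSWER: 46


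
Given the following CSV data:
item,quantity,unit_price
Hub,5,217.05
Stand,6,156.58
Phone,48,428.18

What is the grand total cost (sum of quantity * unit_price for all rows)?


Computing row totals:
  Hub: 5 * 217.05 = 1085.25
  Stand: 6 * 156.58 = 939.48
  Phone: 48 * 428.18 = 20552.64
Grand total = 1085.25 + 939.48 + 20552.64 = 22577.37

ANSWER: 22577.37


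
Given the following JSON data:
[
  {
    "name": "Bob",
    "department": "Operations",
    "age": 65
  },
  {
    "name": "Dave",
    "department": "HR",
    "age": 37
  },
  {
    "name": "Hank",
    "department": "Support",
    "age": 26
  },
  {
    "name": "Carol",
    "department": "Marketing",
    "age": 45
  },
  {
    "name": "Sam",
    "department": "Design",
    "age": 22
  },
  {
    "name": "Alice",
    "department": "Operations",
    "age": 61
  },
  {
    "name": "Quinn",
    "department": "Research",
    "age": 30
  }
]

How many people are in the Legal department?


Scanning records for department = Legal
  No matches found
Count: 0

ANSWER: 0


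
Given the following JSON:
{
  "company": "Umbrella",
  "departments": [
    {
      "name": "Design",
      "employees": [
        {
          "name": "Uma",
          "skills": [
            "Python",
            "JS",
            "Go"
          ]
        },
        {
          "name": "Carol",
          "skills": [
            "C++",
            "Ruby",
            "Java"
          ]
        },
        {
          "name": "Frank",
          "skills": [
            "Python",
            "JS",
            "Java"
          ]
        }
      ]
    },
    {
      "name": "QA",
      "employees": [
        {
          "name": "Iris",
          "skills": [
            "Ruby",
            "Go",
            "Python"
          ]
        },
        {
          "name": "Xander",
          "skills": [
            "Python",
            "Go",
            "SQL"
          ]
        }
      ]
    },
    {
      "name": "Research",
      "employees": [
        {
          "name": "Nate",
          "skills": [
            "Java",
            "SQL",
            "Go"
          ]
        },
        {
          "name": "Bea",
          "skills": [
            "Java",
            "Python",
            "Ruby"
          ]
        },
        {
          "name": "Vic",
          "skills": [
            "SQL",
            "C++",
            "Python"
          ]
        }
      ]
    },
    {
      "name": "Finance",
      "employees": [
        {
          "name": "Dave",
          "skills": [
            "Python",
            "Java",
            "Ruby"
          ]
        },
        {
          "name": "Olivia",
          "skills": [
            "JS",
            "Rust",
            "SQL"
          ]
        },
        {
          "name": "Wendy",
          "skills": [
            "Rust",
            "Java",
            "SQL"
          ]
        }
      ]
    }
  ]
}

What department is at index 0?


Path: departments[0].name
Value: Design

ANSWER: Design


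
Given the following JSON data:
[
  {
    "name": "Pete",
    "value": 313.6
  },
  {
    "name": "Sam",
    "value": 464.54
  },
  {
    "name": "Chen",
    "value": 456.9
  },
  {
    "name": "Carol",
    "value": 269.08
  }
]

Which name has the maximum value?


Comparing values:
  Pete: 313.6
  Sam: 464.54
  Chen: 456.9
  Carol: 269.08
Maximum: Sam (464.54)

ANSWER: Sam


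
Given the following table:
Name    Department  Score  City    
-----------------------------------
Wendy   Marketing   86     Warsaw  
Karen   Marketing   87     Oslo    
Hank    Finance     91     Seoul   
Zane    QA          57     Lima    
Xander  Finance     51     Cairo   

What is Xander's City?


Row 5: Xander
City = Cairo

ANSWER: Cairo


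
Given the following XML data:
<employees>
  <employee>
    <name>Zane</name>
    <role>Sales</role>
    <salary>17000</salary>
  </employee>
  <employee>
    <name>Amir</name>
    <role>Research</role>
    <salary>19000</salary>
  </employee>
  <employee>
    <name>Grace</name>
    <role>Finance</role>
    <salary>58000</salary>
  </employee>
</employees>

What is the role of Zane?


Searching for <employee> with <name>Zane</name>
Found at position 1
<role>Sales</role>

ANSWER: Sales


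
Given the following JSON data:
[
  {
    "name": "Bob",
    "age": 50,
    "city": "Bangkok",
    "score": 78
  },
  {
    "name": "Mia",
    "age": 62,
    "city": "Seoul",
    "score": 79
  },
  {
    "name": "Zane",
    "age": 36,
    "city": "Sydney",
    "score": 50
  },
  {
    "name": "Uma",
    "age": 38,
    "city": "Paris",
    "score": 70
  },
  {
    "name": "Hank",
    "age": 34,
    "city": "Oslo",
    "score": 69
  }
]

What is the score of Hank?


Looking up record where name = Hank
Record index: 4
Field 'score' = 69

ANSWER: 69


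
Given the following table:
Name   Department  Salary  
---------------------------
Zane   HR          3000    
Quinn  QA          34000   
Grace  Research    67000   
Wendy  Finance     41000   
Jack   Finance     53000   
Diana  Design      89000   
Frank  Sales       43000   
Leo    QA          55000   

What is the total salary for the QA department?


QA department members:
  Quinn: 34000
  Leo: 55000
Total = 34000 + 55000 = 89000

ANSWER: 89000


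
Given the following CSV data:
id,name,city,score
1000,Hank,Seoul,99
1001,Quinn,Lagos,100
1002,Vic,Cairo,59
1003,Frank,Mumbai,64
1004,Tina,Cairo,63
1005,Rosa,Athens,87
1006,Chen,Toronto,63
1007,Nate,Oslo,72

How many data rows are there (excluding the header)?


Counting rows (excluding header):
Header: id,name,city,score
Data rows: 8

ANSWER: 8


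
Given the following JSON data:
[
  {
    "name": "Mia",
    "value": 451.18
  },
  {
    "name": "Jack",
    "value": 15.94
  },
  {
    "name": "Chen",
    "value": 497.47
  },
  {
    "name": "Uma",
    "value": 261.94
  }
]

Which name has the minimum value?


Comparing values:
  Mia: 451.18
  Jack: 15.94
  Chen: 497.47
  Uma: 261.94
Minimum: Jack (15.94)

ANSWER: Jack


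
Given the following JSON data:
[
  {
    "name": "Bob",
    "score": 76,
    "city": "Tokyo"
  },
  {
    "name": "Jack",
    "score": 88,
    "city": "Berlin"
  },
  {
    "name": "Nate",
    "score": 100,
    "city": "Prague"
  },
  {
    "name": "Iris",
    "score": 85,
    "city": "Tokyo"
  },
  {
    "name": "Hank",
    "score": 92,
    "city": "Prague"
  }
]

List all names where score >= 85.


Filtering records where score >= 85:
  Bob (score=76) -> no
  Jack (score=88) -> YES
  Nate (score=100) -> YES
  Iris (score=85) -> YES
  Hank (score=92) -> YES


ANSWER: Jack, Nate, Iris, Hank


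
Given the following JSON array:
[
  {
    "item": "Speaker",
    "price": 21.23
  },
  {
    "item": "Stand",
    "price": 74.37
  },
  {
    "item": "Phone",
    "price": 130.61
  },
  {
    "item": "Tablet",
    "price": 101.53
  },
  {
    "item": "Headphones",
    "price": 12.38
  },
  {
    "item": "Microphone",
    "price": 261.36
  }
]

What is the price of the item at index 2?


Array index 2 -> Phone
price = 130.61

ANSWER: 130.61


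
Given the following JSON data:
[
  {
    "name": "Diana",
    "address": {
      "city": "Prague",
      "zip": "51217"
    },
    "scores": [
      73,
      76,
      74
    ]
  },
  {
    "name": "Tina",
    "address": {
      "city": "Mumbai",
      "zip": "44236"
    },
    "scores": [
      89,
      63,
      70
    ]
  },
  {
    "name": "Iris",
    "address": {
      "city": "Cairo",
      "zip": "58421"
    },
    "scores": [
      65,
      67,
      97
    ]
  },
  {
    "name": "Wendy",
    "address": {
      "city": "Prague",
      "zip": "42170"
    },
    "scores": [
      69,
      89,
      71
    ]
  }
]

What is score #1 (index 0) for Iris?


Path: records[2].scores[0]
Value: 65

ANSWER: 65


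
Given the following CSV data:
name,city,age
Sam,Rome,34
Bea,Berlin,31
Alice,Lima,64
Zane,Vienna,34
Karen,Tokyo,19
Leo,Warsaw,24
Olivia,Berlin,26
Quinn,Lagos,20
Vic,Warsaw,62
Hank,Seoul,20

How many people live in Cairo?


Scanning city column for 'Cairo':
Total matches: 0

ANSWER: 0


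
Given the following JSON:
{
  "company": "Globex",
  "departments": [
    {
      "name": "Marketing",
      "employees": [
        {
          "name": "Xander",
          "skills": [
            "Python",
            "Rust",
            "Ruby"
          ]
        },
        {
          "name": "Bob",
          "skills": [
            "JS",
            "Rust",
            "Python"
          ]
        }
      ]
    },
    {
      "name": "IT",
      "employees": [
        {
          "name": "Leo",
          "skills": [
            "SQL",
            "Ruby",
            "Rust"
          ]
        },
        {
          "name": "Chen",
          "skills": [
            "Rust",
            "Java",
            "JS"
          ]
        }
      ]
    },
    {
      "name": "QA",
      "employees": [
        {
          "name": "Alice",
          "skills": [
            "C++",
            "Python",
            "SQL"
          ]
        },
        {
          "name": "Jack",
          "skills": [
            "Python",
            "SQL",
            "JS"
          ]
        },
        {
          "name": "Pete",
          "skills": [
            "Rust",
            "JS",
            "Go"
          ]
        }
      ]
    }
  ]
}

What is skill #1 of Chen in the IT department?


Path: departments[1].employees[1].skills[0]
Value: Rust

ANSWER: Rust


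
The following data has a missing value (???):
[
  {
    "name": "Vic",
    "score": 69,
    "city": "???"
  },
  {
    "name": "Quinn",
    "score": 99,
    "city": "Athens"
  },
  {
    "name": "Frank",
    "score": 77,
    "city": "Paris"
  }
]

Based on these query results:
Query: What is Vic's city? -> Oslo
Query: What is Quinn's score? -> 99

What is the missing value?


The missing value is Vic's city
From query: Vic's city = Oslo

ANSWER: Oslo


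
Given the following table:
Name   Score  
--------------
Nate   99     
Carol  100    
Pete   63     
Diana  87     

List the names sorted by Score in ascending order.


Sorting by Score (ascending):
  Pete: 63
  Diana: 87
  Nate: 99
  Carol: 100


ANSWER: Pete, Diana, Nate, Carol


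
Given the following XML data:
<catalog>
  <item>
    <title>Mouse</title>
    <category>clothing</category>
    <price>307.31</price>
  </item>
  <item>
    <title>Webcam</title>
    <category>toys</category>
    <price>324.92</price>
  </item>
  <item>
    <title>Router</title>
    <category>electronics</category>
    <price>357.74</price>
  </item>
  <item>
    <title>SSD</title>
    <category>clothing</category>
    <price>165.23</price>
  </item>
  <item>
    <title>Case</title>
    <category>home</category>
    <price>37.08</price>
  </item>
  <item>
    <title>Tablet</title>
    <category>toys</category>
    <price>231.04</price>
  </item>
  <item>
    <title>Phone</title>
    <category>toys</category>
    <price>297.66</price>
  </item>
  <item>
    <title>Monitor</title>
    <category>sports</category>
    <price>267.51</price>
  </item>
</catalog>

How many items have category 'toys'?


Scanning <item> elements for <category>toys</category>:
  Item 2: Webcam -> MATCH
  Item 6: Tablet -> MATCH
  Item 7: Phone -> MATCH
Count: 3

ANSWER: 3


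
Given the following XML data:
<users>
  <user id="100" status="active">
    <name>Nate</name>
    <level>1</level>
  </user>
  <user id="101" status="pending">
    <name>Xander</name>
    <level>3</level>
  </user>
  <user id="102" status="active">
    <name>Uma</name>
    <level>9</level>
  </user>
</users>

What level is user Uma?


Finding user: Uma
<level>9</level>

ANSWER: 9


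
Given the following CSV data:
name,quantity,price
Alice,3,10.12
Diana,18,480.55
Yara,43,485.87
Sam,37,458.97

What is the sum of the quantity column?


Values in 'quantity' column:
  Row 1: 3
  Row 2: 18
  Row 3: 43
  Row 4: 37
Sum = 3 + 18 + 43 + 37 = 101

ANSWER: 101


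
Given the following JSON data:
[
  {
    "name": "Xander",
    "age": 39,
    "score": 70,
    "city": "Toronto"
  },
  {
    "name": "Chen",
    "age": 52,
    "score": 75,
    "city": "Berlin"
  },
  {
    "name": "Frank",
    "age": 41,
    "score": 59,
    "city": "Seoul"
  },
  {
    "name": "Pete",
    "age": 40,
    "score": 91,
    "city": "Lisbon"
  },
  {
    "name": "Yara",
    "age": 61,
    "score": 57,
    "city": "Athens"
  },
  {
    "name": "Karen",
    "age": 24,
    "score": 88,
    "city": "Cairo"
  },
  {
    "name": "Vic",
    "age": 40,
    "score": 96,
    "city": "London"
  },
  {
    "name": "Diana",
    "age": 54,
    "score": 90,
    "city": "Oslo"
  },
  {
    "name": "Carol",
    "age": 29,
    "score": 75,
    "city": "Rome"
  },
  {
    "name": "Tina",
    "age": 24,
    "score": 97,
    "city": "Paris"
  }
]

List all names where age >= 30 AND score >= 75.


Checking both conditions:
  Xander (age=39, score=70) -> no
  Chen (age=52, score=75) -> YES
  Frank (age=41, score=59) -> no
  Pete (age=40, score=91) -> YES
  Yara (age=61, score=57) -> no
  Karen (age=24, score=88) -> no
  Vic (age=40, score=96) -> YES
  Diana (age=54, score=90) -> YES
  Carol (age=29, score=75) -> no
  Tina (age=24, score=97) -> no


ANSWER: Chen, Pete, Vic, Diana


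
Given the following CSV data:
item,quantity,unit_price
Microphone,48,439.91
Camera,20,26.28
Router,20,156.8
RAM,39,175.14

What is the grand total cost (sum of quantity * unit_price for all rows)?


Computing row totals:
  Microphone: 48 * 439.91 = 21115.68
  Camera: 20 * 26.28 = 525.6
  Router: 20 * 156.8 = 3136.0
  RAM: 39 * 175.14 = 6830.46
Grand total = 21115.68 + 525.6 + 3136.0 + 6830.46 = 31607.74

ANSWER: 31607.74


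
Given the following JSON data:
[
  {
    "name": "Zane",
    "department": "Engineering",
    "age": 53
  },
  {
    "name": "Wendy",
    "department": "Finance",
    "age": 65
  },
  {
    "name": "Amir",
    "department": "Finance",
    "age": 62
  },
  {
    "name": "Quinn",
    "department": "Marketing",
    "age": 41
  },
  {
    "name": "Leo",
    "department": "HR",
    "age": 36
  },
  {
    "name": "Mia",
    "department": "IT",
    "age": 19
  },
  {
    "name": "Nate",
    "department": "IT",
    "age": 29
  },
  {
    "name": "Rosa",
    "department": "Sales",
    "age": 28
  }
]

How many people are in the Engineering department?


Scanning records for department = Engineering
  Record 0: Zane
Count: 1

ANSWER: 1


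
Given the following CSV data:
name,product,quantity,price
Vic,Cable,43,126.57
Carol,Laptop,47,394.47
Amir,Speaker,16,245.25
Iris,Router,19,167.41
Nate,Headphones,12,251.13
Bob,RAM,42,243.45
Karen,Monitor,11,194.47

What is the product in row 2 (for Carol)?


Row 2: Carol
Column 'product' = Laptop

ANSWER: Laptop


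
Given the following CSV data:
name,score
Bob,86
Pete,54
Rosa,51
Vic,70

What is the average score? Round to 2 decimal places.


Scores: 86, 54, 51, 70
Sum = 261
Count = 4
Average = 261 / 4 = 65.25

ANSWER: 65.25


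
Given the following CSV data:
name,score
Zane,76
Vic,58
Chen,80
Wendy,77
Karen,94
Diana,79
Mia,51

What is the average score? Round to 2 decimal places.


Scores: 76, 58, 80, 77, 94, 79, 51
Sum = 515
Count = 7
Average = 515 / 7 = 73.57

ANSWER: 73.57


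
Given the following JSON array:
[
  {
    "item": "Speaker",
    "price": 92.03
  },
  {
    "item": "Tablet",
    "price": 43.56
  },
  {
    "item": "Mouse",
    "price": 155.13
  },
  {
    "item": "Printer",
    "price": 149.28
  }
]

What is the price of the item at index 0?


Array index 0 -> Speaker
price = 92.03

ANSWER: 92.03


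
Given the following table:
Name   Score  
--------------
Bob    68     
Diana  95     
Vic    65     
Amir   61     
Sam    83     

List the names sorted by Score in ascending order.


Sorting by Score (ascending):
  Amir: 61
  Vic: 65
  Bob: 68
  Sam: 83
  Diana: 95


ANSWER: Amir, Vic, Bob, Sam, Diana


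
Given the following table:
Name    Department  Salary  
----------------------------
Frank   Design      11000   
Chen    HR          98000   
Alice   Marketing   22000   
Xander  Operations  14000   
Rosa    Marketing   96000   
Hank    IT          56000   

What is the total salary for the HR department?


HR department members:
  Chen: 98000
Total = 98000 = 98000

ANSWER: 98000


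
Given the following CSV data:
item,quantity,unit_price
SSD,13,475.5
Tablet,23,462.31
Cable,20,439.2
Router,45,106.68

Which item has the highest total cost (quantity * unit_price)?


Computing row totals:
  SSD: 6181.5
  Tablet: 10633.13
  Cable: 8784.0
  Router: 4800.6
Maximum: Tablet (10633.13)

ANSWER: Tablet


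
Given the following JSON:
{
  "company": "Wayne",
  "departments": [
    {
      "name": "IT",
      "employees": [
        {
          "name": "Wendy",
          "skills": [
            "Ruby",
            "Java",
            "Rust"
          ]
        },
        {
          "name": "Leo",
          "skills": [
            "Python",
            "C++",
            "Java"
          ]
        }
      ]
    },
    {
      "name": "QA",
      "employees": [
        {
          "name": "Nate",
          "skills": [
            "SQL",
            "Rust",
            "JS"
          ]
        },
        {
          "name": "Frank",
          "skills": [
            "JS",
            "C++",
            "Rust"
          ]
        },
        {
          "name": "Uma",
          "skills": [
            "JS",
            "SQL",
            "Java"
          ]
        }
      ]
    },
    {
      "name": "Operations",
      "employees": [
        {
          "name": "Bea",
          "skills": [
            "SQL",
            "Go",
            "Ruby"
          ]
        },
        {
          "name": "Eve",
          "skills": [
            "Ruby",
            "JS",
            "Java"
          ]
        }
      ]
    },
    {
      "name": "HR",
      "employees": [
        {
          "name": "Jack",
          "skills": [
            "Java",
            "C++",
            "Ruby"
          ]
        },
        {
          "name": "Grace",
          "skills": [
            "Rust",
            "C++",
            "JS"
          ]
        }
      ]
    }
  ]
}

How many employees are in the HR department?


Path: departments[3].employees
Count: 2

ANSWER: 2


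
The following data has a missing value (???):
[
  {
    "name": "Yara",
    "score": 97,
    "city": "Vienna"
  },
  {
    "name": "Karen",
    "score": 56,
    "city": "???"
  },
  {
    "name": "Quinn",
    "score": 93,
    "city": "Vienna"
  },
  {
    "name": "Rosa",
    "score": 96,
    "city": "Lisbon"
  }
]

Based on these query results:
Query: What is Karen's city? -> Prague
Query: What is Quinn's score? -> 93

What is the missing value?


The missing value is Karen's city
From query: Karen's city = Prague

ANSWER: Prague


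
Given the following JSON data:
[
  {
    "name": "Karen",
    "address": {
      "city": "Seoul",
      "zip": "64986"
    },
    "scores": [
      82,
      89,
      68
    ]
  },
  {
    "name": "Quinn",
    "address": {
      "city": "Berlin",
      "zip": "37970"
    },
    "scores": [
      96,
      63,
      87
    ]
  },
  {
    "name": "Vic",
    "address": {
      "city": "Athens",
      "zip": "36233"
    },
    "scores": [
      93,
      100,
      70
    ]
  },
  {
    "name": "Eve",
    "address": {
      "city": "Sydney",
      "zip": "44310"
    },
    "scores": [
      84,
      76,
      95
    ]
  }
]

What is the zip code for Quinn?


Path: records[1].address.zip
Value: 37970

ANSWER: 37970


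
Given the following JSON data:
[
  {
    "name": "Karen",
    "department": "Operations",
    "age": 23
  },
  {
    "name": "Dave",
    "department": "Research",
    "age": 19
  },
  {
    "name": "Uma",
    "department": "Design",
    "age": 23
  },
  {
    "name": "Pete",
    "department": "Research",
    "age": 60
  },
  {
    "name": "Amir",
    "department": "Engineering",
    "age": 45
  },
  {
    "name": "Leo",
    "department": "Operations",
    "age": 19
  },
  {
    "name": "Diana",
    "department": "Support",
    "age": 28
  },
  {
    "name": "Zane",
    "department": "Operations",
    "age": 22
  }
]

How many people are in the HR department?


Scanning records for department = HR
  No matches found
Count: 0

ANSWER: 0


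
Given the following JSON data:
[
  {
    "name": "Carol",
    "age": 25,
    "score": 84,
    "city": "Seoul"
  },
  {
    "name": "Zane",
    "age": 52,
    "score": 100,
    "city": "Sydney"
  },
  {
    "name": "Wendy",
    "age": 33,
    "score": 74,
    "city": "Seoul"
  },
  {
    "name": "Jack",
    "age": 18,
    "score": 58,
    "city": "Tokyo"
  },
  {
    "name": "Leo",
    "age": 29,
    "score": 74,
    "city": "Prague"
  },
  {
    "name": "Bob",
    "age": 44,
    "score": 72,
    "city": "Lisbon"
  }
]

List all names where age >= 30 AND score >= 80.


Checking both conditions:
  Carol (age=25, score=84) -> no
  Zane (age=52, score=100) -> YES
  Wendy (age=33, score=74) -> no
  Jack (age=18, score=58) -> no
  Leo (age=29, score=74) -> no
  Bob (age=44, score=72) -> no


ANSWER: Zane


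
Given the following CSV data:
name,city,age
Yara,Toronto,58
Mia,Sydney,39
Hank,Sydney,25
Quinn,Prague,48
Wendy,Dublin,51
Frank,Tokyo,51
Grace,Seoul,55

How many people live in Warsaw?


Scanning city column for 'Warsaw':
Total matches: 0

ANSWER: 0


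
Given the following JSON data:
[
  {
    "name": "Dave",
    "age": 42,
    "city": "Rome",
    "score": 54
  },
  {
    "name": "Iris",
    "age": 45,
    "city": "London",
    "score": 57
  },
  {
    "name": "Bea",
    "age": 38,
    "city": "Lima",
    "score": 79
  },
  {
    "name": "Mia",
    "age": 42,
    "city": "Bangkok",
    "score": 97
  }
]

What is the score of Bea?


Looking up record where name = Bea
Record index: 2
Field 'score' = 79

ANSWER: 79


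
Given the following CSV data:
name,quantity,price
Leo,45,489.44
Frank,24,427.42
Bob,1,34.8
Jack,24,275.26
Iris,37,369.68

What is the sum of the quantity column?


Values in 'quantity' column:
  Row 1: 45
  Row 2: 24
  Row 3: 1
  Row 4: 24
  Row 5: 37
Sum = 45 + 24 + 1 + 24 + 37 = 131

ANSWER: 131


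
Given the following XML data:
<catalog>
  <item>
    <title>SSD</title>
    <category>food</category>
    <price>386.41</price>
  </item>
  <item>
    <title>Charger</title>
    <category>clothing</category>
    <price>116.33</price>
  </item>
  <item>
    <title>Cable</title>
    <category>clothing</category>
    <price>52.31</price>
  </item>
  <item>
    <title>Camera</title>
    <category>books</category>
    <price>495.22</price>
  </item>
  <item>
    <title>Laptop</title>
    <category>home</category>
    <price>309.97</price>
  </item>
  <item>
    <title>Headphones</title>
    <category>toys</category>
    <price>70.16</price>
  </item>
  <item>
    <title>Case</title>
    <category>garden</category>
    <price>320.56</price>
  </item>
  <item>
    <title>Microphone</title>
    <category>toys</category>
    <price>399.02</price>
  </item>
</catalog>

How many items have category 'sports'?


Scanning <item> elements for <category>sports</category>:
Count: 0

ANSWER: 0


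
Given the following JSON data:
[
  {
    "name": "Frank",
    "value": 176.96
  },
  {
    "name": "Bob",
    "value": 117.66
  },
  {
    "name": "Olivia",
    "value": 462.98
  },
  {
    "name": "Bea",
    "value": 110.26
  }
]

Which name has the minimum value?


Comparing values:
  Frank: 176.96
  Bob: 117.66
  Olivia: 462.98
  Bea: 110.26
Minimum: Bea (110.26)

ANSWER: Bea


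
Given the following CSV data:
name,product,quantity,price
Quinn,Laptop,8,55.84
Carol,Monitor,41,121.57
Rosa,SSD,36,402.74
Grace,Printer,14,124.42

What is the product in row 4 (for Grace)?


Row 4: Grace
Column 'product' = Printer

ANSWER: Printer


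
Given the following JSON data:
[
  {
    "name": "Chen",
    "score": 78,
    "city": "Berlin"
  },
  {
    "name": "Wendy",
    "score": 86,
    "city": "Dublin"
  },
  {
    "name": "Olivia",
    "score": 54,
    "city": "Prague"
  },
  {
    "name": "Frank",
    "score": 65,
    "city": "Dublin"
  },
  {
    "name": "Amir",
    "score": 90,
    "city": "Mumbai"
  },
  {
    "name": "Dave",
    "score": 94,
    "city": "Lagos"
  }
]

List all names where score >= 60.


Filtering records where score >= 60:
  Chen (score=78) -> YES
  Wendy (score=86) -> YES
  Olivia (score=54) -> no
  Frank (score=65) -> YES
  Amir (score=90) -> YES
  Dave (score=94) -> YES


ANSWER: Chen, Wendy, Frank, Amir, Dave


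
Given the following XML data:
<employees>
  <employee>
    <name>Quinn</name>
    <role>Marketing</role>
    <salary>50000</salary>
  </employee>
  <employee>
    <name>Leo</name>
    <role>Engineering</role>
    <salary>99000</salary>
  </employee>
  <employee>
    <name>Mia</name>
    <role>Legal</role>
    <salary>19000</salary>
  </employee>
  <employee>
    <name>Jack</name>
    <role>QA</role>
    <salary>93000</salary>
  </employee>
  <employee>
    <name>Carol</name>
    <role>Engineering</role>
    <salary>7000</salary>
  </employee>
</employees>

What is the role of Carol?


Searching for <employee> with <name>Carol</name>
Found at position 5
<role>Engineering</role>

ANSWER: Engineering


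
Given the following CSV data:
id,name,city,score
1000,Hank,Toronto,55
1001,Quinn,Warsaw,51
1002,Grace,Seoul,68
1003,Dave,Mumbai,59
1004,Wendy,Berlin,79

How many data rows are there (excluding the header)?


Counting rows (excluding header):
Header: id,name,city,score
Data rows: 5

ANSWER: 5


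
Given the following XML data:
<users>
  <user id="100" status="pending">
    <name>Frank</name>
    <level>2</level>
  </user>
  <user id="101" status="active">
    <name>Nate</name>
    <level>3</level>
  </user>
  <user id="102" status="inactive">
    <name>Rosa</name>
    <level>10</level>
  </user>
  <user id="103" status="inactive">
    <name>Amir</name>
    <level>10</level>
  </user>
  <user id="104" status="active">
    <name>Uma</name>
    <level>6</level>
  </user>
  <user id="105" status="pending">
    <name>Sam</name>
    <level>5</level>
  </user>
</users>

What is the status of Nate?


Finding user with name = Nate
user id="101" status="active"

ANSWER: active


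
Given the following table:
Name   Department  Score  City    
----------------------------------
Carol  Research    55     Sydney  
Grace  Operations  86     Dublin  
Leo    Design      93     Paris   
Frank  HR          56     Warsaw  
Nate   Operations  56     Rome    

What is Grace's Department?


Row 2: Grace
Department = Operations

ANSWER: Operations


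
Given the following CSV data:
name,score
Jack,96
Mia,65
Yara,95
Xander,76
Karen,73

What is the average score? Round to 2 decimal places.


Scores: 96, 65, 95, 76, 73
Sum = 405
Count = 5
Average = 405 / 5 = 81.00

ANSWER: 81.00


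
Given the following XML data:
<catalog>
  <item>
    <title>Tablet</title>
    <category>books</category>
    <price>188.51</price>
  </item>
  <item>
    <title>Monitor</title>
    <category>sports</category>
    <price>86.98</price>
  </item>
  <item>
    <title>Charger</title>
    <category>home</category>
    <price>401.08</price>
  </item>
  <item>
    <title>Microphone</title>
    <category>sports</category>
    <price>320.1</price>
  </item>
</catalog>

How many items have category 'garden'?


Scanning <item> elements for <category>garden</category>:
Count: 0

ANSWER: 0


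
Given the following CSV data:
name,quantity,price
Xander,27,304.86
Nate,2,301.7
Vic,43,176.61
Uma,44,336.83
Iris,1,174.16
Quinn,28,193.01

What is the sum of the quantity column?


Values in 'quantity' column:
  Row 1: 27
  Row 2: 2
  Row 3: 43
  Row 4: 44
  Row 5: 1
  Row 6: 28
Sum = 27 + 2 + 43 + 44 + 1 + 28 = 145

ANSWER: 145


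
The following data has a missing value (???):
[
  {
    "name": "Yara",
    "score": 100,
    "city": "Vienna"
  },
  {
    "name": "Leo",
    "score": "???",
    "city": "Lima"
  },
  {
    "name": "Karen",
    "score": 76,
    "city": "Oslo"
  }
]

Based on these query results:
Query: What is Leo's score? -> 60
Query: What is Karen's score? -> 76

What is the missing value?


The missing value is Leo's score
From query: Leo's score = 60

ANSWER: 60


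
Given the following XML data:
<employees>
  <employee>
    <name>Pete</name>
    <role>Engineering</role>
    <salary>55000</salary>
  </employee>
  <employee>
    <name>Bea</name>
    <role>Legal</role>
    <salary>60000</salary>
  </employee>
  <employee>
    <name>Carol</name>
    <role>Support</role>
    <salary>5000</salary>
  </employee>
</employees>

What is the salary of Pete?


Searching for <employee> with <name>Pete</name>
Found at position 1
<salary>55000</salary>

ANSWER: 55000


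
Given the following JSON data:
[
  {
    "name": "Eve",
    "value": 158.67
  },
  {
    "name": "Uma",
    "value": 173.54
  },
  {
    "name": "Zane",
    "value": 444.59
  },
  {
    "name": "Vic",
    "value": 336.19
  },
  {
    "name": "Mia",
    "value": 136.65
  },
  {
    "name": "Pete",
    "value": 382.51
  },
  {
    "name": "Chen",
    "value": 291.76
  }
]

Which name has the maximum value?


Comparing values:
  Eve: 158.67
  Uma: 173.54
  Zane: 444.59
  Vic: 336.19
  Mia: 136.65
  Pete: 382.51
  Chen: 291.76
Maximum: Zane (444.59)

ANSWER: Zane


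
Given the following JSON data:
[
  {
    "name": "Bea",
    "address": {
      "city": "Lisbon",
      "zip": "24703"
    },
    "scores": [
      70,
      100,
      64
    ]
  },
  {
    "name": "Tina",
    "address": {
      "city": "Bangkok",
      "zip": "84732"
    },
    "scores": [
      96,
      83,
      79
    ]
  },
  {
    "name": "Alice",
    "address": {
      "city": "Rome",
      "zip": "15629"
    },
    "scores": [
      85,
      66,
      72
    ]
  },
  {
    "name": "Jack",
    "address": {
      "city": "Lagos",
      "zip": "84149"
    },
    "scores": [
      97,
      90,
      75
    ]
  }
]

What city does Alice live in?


Path: records[2].address.city
Value: Rome

ANSWER: Rome


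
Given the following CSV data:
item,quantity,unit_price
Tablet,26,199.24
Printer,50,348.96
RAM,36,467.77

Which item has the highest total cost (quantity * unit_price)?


Computing row totals:
  Tablet: 5180.24
  Printer: 17448.0
  RAM: 16839.72
Maximum: Printer (17448.0)

ANSWER: Printer


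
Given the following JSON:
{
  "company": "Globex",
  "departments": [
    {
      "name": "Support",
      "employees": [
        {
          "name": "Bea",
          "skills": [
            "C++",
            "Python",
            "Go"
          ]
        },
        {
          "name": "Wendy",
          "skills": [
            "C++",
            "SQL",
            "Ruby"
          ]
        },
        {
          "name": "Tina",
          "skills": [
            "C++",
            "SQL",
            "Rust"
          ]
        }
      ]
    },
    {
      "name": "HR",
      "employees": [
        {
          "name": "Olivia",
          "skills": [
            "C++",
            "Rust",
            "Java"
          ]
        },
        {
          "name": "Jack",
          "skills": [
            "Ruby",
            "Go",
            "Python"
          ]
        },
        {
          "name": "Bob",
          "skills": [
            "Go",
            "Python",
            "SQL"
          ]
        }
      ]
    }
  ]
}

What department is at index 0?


Path: departments[0].name
Value: Support

ANSWER: Support


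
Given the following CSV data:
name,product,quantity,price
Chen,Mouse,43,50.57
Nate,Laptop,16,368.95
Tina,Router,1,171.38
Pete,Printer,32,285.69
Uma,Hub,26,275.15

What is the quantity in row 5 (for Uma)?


Row 5: Uma
Column 'quantity' = 26

ANSWER: 26


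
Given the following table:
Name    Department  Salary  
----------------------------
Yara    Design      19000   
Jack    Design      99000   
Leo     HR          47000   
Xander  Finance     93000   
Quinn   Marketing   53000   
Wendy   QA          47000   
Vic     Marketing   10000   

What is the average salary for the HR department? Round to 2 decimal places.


HR department members:
  Leo: 47000
Sum = 47000
Count = 1
Average = 47000 / 1 = 47000.00

ANSWER: 47000.00


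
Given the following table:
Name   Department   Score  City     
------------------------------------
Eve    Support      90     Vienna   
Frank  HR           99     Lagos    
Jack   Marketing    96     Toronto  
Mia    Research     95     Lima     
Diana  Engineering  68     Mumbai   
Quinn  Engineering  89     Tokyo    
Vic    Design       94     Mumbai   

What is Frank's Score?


Row 2: Frank
Score = 99

ANSWER: 99


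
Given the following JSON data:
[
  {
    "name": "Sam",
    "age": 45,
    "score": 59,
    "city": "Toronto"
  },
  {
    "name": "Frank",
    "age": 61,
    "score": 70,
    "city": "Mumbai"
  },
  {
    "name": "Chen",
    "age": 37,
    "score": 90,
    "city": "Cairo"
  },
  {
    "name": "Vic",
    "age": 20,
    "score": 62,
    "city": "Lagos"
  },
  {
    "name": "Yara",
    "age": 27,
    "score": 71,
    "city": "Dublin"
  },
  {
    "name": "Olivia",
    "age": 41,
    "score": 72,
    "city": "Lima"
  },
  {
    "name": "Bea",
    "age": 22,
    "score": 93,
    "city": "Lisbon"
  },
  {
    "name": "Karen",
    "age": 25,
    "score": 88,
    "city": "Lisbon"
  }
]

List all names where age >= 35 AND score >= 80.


Checking both conditions:
  Sam (age=45, score=59) -> no
  Frank (age=61, score=70) -> no
  Chen (age=37, score=90) -> YES
  Vic (age=20, score=62) -> no
  Yara (age=27, score=71) -> no
  Olivia (age=41, score=72) -> no
  Bea (age=22, score=93) -> no
  Karen (age=25, score=88) -> no


ANSWER: Chen


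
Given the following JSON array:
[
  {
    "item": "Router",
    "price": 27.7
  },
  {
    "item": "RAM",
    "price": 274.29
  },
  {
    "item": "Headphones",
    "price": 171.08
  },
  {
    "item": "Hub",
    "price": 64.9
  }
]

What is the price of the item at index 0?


Array index 0 -> Router
price = 27.7

ANSWER: 27.7


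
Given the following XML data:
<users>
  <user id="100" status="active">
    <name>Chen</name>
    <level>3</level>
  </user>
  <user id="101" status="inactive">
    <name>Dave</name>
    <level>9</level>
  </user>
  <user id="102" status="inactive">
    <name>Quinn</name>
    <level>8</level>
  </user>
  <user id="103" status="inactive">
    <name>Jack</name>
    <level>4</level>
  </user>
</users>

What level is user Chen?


Finding user: Chen
<level>3</level>

ANSWER: 3
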